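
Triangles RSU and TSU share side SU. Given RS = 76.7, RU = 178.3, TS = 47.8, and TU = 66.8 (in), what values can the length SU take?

101.6 < SU < 114.6

From triangle RSU: |76.7 − 178.3| < SU < 76.7 + 178.3, i.e. 101.6 < SU < 255.0.
From triangle TSU: 19.0 < SU < 114.6.
Both must hold, so SU lies in the intersection.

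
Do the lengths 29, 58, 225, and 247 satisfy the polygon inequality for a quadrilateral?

A quadrilateral exists iff every side is shorter than the sum of the others — equivalently, the longest side is less than the sum of the rest.
Longest side 247 < 312 (sum of the remaining 3), so yes.

Yes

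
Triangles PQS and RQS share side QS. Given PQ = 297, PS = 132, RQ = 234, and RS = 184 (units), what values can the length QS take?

From triangle PQS: |297 − 132| < QS < 297 + 132, i.e. 165 < QS < 429.
From triangle RQS: 50 < QS < 418.
Both must hold, so QS lies in the intersection.

165 < QS < 418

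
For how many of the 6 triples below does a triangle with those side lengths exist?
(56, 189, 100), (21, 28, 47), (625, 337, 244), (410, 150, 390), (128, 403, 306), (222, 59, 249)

(56,100,189): 56+100 ≤ 189 → not valid
(21,28,47): 21+28 > 47 → valid
(244,337,625): 244+337 ≤ 625 → not valid
(150,390,410): 150+390 > 410 → valid
(128,306,403): 128+306 > 403 → valid
(59,222,249): 59+222 > 249 → valid
4 of the 6 triples form a triangle.

4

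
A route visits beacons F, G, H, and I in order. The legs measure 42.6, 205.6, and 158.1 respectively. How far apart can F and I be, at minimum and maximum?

4.9 ≤ FI ≤ 406.3

The maximum is all hops collinear in one direction: 42.6 + 205.6 + 158.1 = 406.3.
The longest hop is 205.6; the others sum to 200.7. Folding the others back against it leaves at least 205.6 − 200.7 = 4.9.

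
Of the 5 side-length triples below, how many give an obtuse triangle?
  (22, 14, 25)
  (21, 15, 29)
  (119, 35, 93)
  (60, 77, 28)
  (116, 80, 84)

(22,14,25): 14²+22² = 680 > 625 = 25² → acute
(21,15,29): 15²+21² = 666 < 841 = 29² → obtuse
(119,35,93): 35²+93² = 9874 < 14161 = 119² → obtuse
(60,77,28): 28²+60² = 4384 < 5929 = 77² → obtuse
(116,80,84): 80²+84² = 13456 = 116² → right
3 of the 5 are obtuse.

3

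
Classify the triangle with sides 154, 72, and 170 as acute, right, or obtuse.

right

Compare the square of the longest side to the sum of squares of the other two: 72² + 154² = 28900 = 170².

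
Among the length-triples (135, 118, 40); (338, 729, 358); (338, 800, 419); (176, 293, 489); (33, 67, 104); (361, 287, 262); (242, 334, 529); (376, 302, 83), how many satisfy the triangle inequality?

(40,118,135): 40+118 > 135 → valid
(338,358,729): 338+358 ≤ 729 → not valid
(338,419,800): 338+419 ≤ 800 → not valid
(176,293,489): 176+293 ≤ 489 → not valid
(33,67,104): 33+67 ≤ 104 → not valid
(262,287,361): 262+287 > 361 → valid
(242,334,529): 242+334 > 529 → valid
(83,302,376): 83+302 > 376 → valid
4 of the 8 triples form a triangle.

4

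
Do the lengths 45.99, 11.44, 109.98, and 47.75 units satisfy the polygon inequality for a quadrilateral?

No

For a quadrilateral, each side must be shorter than the sum of the others.
Here the longest side is 109.98, but the remaining 3 sides sum to only 105.18.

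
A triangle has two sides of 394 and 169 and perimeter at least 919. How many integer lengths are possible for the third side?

207

Triangle inequality: 225 < x < 563. Perimeter ≥ 919 gives x ≥ 919 − 394 − 169 = 356.
So 356 ≤ x < 563; integers 356 through 562: 207 values.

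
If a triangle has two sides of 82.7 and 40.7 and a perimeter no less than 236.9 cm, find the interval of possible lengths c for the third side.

113.5 ≤ c < 123.4

Triangle inequality alone gives 42.0 < c < 123.4.
The perimeter condition gives c ≥ 236.9 − 82.7 − 40.7 = 113.5.
Intersecting the two: 113.5 ≤ c < 123.4.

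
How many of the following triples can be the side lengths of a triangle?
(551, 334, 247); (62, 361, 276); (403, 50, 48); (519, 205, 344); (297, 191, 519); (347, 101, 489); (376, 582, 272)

3

(247,334,551): 247+334 > 551 → valid
(62,276,361): 62+276 ≤ 361 → not valid
(48,50,403): 48+50 ≤ 403 → not valid
(205,344,519): 205+344 > 519 → valid
(191,297,519): 191+297 ≤ 519 → not valid
(101,347,489): 101+347 ≤ 489 → not valid
(272,376,582): 272+376 > 582 → valid
3 of the 7 triples form a triangle.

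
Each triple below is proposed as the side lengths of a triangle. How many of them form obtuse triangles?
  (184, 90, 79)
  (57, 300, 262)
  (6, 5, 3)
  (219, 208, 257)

(184,90,79): 79+90 ≤ 184, not a triangle
(57,300,262): 57²+262² = 71893 < 90000 = 300² → obtuse
(6,5,3): 3²+5² = 34 < 36 = 6² → obtuse
(219,208,257): 208²+219² = 91225 > 66049 = 257² → acute
2 of the 4 are obtuse.

2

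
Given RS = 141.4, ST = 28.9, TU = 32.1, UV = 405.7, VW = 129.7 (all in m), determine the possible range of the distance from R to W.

The maximum is all hops collinear in one direction: 141.4 + 28.9 + 32.1 + 405.7 + 129.7 = 737.8.
The longest hop is 405.7; the others sum to 332.1. Folding the others back against it leaves at least 405.7 − 332.1 = 73.6.

73.6 ≤ RW ≤ 737.8 m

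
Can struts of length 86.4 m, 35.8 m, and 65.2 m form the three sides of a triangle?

Yes

The longest side is 86.4, and the other two sum to 101.0.
Since 101.0 > 86.4, the triangle inequality holds.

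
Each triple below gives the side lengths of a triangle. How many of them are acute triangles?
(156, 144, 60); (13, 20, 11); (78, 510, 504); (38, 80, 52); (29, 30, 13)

(156,144,60): 60²+144² = 24336 = 156² → right
(13,20,11): 11²+13² = 290 < 400 = 20² → obtuse
(78,510,504): 78²+504² = 260100 = 510² → right
(38,80,52): 38²+52² = 4148 < 6400 = 80² → obtuse
(29,30,13): 13²+29² = 1010 > 900 = 30² → acute
1 of the 5 is acute.

1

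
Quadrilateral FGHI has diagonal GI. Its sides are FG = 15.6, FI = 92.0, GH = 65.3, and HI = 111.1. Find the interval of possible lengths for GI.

76.4 < GI < 107.6

From triangle FGI: |15.6 − 92.0| < GI < 15.6 + 92.0, i.e. 76.4 < GI < 107.6.
From triangle HGI: 45.8 < GI < 176.4.
Both must hold, so GI lies in the intersection.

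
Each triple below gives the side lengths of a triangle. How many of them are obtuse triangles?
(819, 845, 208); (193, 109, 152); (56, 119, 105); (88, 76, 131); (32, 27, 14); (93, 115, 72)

(819,845,208): 208²+819² = 714025 = 845² → right
(193,109,152): 109²+152² = 34985 < 37249 = 193² → obtuse
(56,119,105): 56²+105² = 14161 = 119² → right
(88,76,131): 76²+88² = 13520 < 17161 = 131² → obtuse
(32,27,14): 14²+27² = 925 < 1024 = 32² → obtuse
(93,115,72): 72²+93² = 13833 > 13225 = 115² → acute
3 of the 6 are obtuse.

3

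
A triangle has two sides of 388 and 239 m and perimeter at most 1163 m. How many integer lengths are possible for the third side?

Triangle inequality: 149 < x < 627. Perimeter ≤ 1163 gives x ≤ 1163 − 388 − 239 = 536.
So 149 < x ≤ 536; integers 150 through 536: 387 values.

387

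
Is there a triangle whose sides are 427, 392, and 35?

The two shorter sides sum to 427, exactly equal to the longest side 427.
That gives only a degenerate (flat) triangle — the inequality must be strict.

No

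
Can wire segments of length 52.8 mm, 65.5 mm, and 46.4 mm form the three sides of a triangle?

Yes

The longest side is 65.5, and the other two sum to 99.2.
Since 99.2 > 65.5, the triangle inequality holds.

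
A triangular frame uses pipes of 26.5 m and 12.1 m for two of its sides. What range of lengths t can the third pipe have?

By the triangle inequality, t must be less than 26.5 + 12.1 = 38.6 and greater than |26.5 − 12.1| = 14.4.

14.4 < t < 38.6 (m)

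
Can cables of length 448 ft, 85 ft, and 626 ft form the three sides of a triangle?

The longest side is 626, but the other two sum to only 533.
533 < 626, so the triangle inequality fails.

No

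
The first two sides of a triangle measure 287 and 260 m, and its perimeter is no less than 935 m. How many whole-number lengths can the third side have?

Triangle inequality: 27 < x < 547. Perimeter ≥ 935 gives x ≥ 935 − 287 − 260 = 388.
So 388 ≤ x < 547; integers 388 through 546: 159 values.

159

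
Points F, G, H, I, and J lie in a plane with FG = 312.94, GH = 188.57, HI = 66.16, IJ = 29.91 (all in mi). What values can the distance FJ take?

28.30 ≤ FJ ≤ 597.58 mi

The maximum is all hops collinear in one direction: 312.94 + 188.57 + 66.16 + 29.91 = 597.58.
The longest hop is 312.94; the others sum to 284.64. Folding the others back against it leaves at least 312.94 − 284.64 = 28.30.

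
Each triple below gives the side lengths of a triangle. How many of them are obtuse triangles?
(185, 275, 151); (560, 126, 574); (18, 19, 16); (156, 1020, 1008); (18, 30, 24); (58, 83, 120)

2

(185,275,151): 151²+185² = 57026 < 75625 = 275² → obtuse
(560,126,574): 126²+560² = 329476 = 574² → right
(18,19,16): 16²+18² = 580 > 361 = 19² → acute
(156,1020,1008): 156²+1008² = 1040400 = 1020² → right
(18,30,24): 18²+24² = 900 = 30² → right
(58,83,120): 58²+83² = 10253 < 14400 = 120² → obtuse
2 of the 6 are obtuse.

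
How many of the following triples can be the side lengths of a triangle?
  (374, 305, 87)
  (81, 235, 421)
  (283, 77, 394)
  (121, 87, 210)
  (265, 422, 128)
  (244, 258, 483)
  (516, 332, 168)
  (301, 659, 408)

(87,305,374): 87+305 > 374 → valid
(81,235,421): 81+235 ≤ 421 → not valid
(77,283,394): 77+283 ≤ 394 → not valid
(87,121,210): 87+121 ≤ 210 → not valid
(128,265,422): 128+265 ≤ 422 → not valid
(244,258,483): 244+258 > 483 → valid
(168,332,516): 168+332 ≤ 516 → not valid
(301,408,659): 301+408 > 659 → valid
3 of the 8 triples form a triangle.

3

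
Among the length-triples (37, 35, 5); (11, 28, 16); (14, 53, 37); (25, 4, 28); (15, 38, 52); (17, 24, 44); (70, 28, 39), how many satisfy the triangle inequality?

(5,35,37): 5+35 > 37 → valid
(11,16,28): 11+16 ≤ 28 → not valid
(14,37,53): 14+37 ≤ 53 → not valid
(4,25,28): 4+25 > 28 → valid
(15,38,52): 15+38 > 52 → valid
(17,24,44): 17+24 ≤ 44 → not valid
(28,39,70): 28+39 ≤ 70 → not valid
3 of the 7 triples form a triangle.

3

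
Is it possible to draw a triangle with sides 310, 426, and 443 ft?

The longest side is 443, and the other two sum to 736.
Since 736 > 443, the triangle inequality holds.

Yes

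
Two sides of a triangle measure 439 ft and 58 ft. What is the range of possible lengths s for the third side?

381 < s < 497

By the triangle inequality, s must be less than 439 + 58 = 497 and greater than |439 − 58| = 381.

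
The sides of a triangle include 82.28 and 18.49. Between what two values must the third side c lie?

By the triangle inequality, c must be less than 82.28 + 18.49 = 100.77 and greater than |82.28 − 18.49| = 63.79.

63.79 < c < 100.77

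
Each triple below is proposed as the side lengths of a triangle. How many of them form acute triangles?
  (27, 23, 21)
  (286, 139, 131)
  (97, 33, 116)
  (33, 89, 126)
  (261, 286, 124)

2

(27,23,21): 21²+23² = 970 > 729 = 27² → acute
(286,139,131): 131+139 ≤ 286, not a triangle
(97,33,116): 33²+97² = 10498 < 13456 = 116² → obtuse
(33,89,126): 33+89 ≤ 126, not a triangle
(261,286,124): 124²+261² = 83497 > 81796 = 286² → acute
2 of the 5 are acute.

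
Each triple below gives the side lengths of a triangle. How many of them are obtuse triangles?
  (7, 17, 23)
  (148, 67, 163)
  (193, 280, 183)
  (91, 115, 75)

3

(7,17,23): 7²+17² = 338 < 529 = 23² → obtuse
(148,67,163): 67²+148² = 26393 < 26569 = 163² → obtuse
(193,280,183): 183²+193² = 70738 < 78400 = 280² → obtuse
(91,115,75): 75²+91² = 13906 > 13225 = 115² → acute
3 of the 4 are obtuse.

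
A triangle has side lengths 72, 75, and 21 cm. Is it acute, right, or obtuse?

right

Compare the square of the longest side to the sum of squares of the other two: 21² + 72² = 5625 = 75².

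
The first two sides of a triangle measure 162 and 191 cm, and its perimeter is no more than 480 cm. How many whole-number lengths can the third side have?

Triangle inequality: 29 < x < 353. Perimeter ≤ 480 gives x ≤ 480 − 162 − 191 = 127.
So 29 < x ≤ 127; integers 30 through 127: 98 values.

98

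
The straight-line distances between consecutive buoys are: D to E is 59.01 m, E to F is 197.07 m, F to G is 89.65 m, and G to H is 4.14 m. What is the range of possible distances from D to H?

44.27 ≤ DH ≤ 349.87 m

The maximum is all hops collinear in one direction: 59.01 + 197.07 + 89.65 + 4.14 = 349.87.
The longest hop is 197.07; the others sum to 152.80. Folding the others back against it leaves at least 197.07 − 152.80 = 44.27.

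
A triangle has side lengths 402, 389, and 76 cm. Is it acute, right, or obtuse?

obtuse

Compare the square of the longest side to the sum of squares of the other two: 76² + 389² = 157097 < 161604 = 402².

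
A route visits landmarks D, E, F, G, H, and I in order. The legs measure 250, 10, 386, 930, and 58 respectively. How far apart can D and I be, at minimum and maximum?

The maximum is all hops collinear in one direction: 250 + 10 + 386 + 930 + 58 = 1634.
The longest hop is 930; the others sum to 704. Folding the others back against it leaves at least 930 − 704 = 226.

226 ≤ DI ≤ 1634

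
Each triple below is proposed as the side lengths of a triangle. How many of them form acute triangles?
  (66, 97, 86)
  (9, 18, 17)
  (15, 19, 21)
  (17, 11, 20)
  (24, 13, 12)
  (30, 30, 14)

5

(66,97,86): 66²+86² = 11752 > 9409 = 97² → acute
(9,18,17): 9²+17² = 370 > 324 = 18² → acute
(15,19,21): 15²+19² = 586 > 441 = 21² → acute
(17,11,20): 11²+17² = 410 > 400 = 20² → acute
(24,13,12): 12²+13² = 313 < 576 = 24² → obtuse
(30,30,14): 14²+30² = 1096 > 900 = 30² → acute
5 of the 6 are acute.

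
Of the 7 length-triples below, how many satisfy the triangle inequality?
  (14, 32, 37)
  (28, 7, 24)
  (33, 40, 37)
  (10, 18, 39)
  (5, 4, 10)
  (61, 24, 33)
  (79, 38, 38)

(14,32,37): 14+32 > 37 → valid
(7,24,28): 7+24 > 28 → valid
(33,37,40): 33+37 > 40 → valid
(10,18,39): 10+18 ≤ 39 → not valid
(4,5,10): 4+5 ≤ 10 → not valid
(24,33,61): 24+33 ≤ 61 → not valid
(38,38,79): 38+38 ≤ 79 → not valid
3 of the 7 triples form a triangle.

3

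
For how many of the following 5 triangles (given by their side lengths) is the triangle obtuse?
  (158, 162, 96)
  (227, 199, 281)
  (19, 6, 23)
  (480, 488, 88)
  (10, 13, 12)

(158,162,96): 96²+158² = 34180 > 26244 = 162² → acute
(227,199,281): 199²+227² = 91130 > 78961 = 281² → acute
(19,6,23): 6²+19² = 397 < 529 = 23² → obtuse
(480,488,88): 88²+480² = 238144 = 488² → right
(10,13,12): 10²+12² = 244 > 169 = 13² → acute
1 of the 5 is obtuse.

1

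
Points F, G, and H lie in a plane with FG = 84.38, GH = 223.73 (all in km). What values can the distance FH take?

By the triangle inequality, |84.38 − 223.73| ≤ FH ≤ 84.38 + 223.73.

139.35 ≤ FH ≤ 308.11 km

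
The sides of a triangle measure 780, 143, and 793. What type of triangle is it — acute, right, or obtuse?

Compare the square of the longest side to the sum of squares of the other two: 143² + 780² = 628849 = 793².

right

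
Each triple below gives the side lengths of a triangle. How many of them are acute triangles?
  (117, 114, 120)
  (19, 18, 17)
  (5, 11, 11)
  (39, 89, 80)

(117,114,120): 114²+117² = 26685 > 14400 = 120² → acute
(19,18,17): 17²+18² = 613 > 361 = 19² → acute
(5,11,11): 5²+11² = 146 > 121 = 11² → acute
(39,89,80): 39²+80² = 7921 = 89² → right
3 of the 4 are acute.

3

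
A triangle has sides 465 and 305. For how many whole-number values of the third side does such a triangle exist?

The third side lies in the open interval (160, 770).
Integers from 161 to 769 inclusive: 769 − 161 + 1 = 609.

609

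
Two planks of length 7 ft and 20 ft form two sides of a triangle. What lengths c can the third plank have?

13 < c < 27

By the triangle inequality, c must be less than 7 + 20 = 27 and greater than |7 − 20| = 13.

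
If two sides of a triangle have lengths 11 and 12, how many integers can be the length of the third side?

21

The third side lies in the open interval (1, 23).
Integers from 2 to 22 inclusive: 22 − 2 + 1 = 21.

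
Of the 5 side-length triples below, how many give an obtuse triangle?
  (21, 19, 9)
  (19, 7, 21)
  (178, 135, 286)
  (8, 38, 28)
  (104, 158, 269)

(21,19,9): 9²+19² = 442 > 441 = 21² → acute
(19,7,21): 7²+19² = 410 < 441 = 21² → obtuse
(178,135,286): 135²+178² = 49909 < 81796 = 286² → obtuse
(8,38,28): 8+28 ≤ 38, not a triangle
(104,158,269): 104+158 ≤ 269, not a triangle
2 of the 5 are obtuse.

2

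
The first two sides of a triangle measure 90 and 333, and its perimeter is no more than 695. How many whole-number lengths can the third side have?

29

Triangle inequality: 243 < x < 423. Perimeter ≤ 695 gives x ≤ 695 − 90 − 333 = 272.
So 243 < x ≤ 272; integers 244 through 272: 29 values.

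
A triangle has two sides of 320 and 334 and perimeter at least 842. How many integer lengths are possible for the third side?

Triangle inequality: 14 < x < 654. Perimeter ≥ 842 gives x ≥ 842 − 320 − 334 = 188.
So 188 ≤ x < 654; integers 188 through 653: 466 values.

466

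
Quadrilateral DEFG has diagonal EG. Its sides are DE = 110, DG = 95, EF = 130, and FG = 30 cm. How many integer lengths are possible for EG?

59

From triangle DEG: 15 < EG < 205.
From triangle FEG: 100 < EG < 160.
Intersection: 100 < EG < 160, so integers 101 through 159: 59 values.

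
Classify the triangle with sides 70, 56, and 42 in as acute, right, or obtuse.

Compare the square of the longest side to the sum of squares of the other two: 42² + 56² = 4900 = 70².

right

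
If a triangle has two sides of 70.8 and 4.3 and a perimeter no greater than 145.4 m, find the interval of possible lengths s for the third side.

Triangle inequality alone gives 66.5 < s < 75.1.
The perimeter condition gives s ≤ 145.4 − 70.8 − 4.3 = 70.3.
Intersecting the two: 66.5 < s ≤ 70.3.

66.5 < s ≤ 70.3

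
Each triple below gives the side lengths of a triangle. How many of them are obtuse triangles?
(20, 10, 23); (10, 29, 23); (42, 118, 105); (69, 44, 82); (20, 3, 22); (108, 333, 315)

(20,10,23): 10²+20² = 500 < 529 = 23² → obtuse
(10,29,23): 10²+23² = 629 < 841 = 29² → obtuse
(42,118,105): 42²+105² = 12789 < 13924 = 118² → obtuse
(69,44,82): 44²+69² = 6697 < 6724 = 82² → obtuse
(20,3,22): 3²+20² = 409 < 484 = 22² → obtuse
(108,333,315): 108²+315² = 110889 = 333² → right
5 of the 6 are obtuse.

5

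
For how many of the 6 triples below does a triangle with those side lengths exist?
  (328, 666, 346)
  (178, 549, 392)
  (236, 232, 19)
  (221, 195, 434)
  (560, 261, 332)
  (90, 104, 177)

5

(328,346,666): 328+346 > 666 → valid
(178,392,549): 178+392 > 549 → valid
(19,232,236): 19+232 > 236 → valid
(195,221,434): 195+221 ≤ 434 → not valid
(261,332,560): 261+332 > 560 → valid
(90,104,177): 90+104 > 177 → valid
5 of the 6 triples form a triangle.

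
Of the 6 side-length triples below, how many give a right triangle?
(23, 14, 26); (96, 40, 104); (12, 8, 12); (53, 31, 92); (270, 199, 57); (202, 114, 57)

(23,14,26): 14²+23² = 725 > 676 = 26² → acute
(96,40,104): 40²+96² = 10816 = 104² → right
(12,8,12): 8²+12² = 208 > 144 = 12² → acute
(53,31,92): 31+53 ≤ 92, not a triangle
(270,199,57): 57+199 ≤ 270, not a triangle
(202,114,57): 57+114 ≤ 202, not a triangle
1 of the 6 is right.

1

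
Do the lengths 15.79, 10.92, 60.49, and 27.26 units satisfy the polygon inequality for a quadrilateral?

No

For a quadrilateral, each side must be shorter than the sum of the others.
Here the longest side is 60.49, but the remaining 3 sides sum to only 53.97.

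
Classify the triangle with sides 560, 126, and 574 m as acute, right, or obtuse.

Compare the square of the longest side to the sum of squares of the other two: 126² + 560² = 329476 = 574².

right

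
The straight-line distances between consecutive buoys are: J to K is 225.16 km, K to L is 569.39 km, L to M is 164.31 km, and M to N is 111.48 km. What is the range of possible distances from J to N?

68.44 ≤ JN ≤ 1070.34 km

The maximum is all hops collinear in one direction: 225.16 + 569.39 + 164.31 + 111.48 = 1070.34.
The longest hop is 569.39; the others sum to 500.95. Folding the others back against it leaves at least 569.39 − 500.95 = 68.44.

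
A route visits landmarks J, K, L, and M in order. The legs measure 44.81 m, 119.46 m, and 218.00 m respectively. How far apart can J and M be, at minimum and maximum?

The maximum is all hops collinear in one direction: 44.81 + 119.46 + 218.00 = 382.27.
The longest hop is 218.00; the others sum to 164.27. Folding the others back against it leaves at least 218.00 − 164.27 = 53.73.

53.73 ≤ JM ≤ 382.27 m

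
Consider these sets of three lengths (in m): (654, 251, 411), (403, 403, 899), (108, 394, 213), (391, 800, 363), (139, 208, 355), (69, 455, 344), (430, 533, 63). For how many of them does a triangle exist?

1

(251,411,654): 251+411 > 654 → valid
(403,403,899): 403+403 ≤ 899 → not valid
(108,213,394): 108+213 ≤ 394 → not valid
(363,391,800): 363+391 ≤ 800 → not valid
(139,208,355): 139+208 ≤ 355 → not valid
(69,344,455): 69+344 ≤ 455 → not valid
(63,430,533): 63+430 ≤ 533 → not valid
1 of the 7 triples forms a triangle.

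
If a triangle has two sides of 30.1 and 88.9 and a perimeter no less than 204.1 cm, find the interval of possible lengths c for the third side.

Triangle inequality alone gives 58.8 < c < 119.0.
The perimeter condition gives c ≥ 204.1 − 30.1 − 88.9 = 85.1.
Intersecting the two: 85.1 ≤ c < 119.0.

85.1 ≤ c < 119.0 cm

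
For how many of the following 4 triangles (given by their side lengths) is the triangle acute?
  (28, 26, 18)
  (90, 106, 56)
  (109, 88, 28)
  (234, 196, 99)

(28,26,18): 18²+26² = 1000 > 784 = 28² → acute
(90,106,56): 56²+90² = 11236 = 106² → right
(109,88,28): 28²+88² = 8528 < 11881 = 109² → obtuse
(234,196,99): 99²+196² = 48217 < 54756 = 234² → obtuse
1 of the 4 is acute.

1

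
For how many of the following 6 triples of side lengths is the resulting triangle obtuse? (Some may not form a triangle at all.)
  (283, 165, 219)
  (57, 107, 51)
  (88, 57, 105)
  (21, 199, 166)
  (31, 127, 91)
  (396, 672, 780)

3

(283,165,219): 165²+219² = 75186 < 80089 = 283² → obtuse
(57,107,51): 51²+57² = 5850 < 11449 = 107² → obtuse
(88,57,105): 57²+88² = 10993 < 11025 = 105² → obtuse
(21,199,166): 21+166 ≤ 199, not a triangle
(31,127,91): 31+91 ≤ 127, not a triangle
(396,672,780): 396²+672² = 608400 = 780² → right
3 of the 6 are obtuse.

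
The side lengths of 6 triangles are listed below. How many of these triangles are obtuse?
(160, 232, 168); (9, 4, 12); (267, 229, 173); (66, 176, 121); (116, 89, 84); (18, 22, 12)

3

(160,232,168): 160²+168² = 53824 = 232² → right
(9,4,12): 4²+9² = 97 < 144 = 12² → obtuse
(267,229,173): 173²+229² = 82370 > 71289 = 267² → acute
(66,176,121): 66²+121² = 18997 < 30976 = 176² → obtuse
(116,89,84): 84²+89² = 14977 > 13456 = 116² → acute
(18,22,12): 12²+18² = 468 < 484 = 22² → obtuse
3 of the 6 are obtuse.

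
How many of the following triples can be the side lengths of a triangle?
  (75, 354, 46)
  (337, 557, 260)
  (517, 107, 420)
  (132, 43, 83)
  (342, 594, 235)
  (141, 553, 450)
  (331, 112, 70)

3

(46,75,354): 46+75 ≤ 354 → not valid
(260,337,557): 260+337 > 557 → valid
(107,420,517): 107+420 > 517 → valid
(43,83,132): 43+83 ≤ 132 → not valid
(235,342,594): 235+342 ≤ 594 → not valid
(141,450,553): 141+450 > 553 → valid
(70,112,331): 70+112 ≤ 331 → not valid
3 of the 7 triples form a triangle.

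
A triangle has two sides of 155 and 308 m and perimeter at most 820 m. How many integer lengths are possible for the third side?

Triangle inequality: 153 < x < 463. Perimeter ≤ 820 gives x ≤ 820 − 155 − 308 = 357.
So 153 < x ≤ 357; integers 154 through 357: 204 values.

204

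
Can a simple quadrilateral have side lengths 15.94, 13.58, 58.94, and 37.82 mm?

Yes

A quadrilateral exists iff every side is shorter than the sum of the others — equivalently, the longest side is less than the sum of the rest.
Longest side 58.94 < 67.34 (sum of the remaining 3), so yes.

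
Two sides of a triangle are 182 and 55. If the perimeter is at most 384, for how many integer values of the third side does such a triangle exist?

20

Triangle inequality: 127 < x < 237. Perimeter ≤ 384 gives x ≤ 384 − 182 − 55 = 147.
So 127 < x ≤ 147; integers 128 through 147: 20 values.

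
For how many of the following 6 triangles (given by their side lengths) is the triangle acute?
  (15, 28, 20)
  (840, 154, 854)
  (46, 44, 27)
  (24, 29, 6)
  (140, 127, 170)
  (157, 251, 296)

3

(15,28,20): 15²+20² = 625 < 784 = 28² → obtuse
(840,154,854): 154²+840² = 729316 = 854² → right
(46,44,27): 27²+44² = 2665 > 2116 = 46² → acute
(24,29,6): 6²+24² = 612 < 841 = 29² → obtuse
(140,127,170): 127²+140² = 35729 > 28900 = 170² → acute
(157,251,296): 157²+251² = 87650 > 87616 = 296² → acute
3 of the 6 are acute.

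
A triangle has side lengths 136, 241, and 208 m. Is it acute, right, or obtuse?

Compare the square of the longest side to the sum of squares of the other two: 136² + 208² = 61760 > 58081 = 241².

acute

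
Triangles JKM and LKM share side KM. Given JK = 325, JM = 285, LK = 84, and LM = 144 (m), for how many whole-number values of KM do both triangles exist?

From triangle JKM: 40 < KM < 610.
From triangle LKM: 60 < KM < 228.
Intersection: 60 < KM < 228, so integers 61 through 227: 167 values.

167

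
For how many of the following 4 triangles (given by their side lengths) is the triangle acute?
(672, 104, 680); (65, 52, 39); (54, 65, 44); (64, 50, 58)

2

(672,104,680): 104²+672² = 462400 = 680² → right
(65,52,39): 39²+52² = 4225 = 65² → right
(54,65,44): 44²+54² = 4852 > 4225 = 65² → acute
(64,50,58): 50²+58² = 5864 > 4096 = 64² → acute
2 of the 4 are acute.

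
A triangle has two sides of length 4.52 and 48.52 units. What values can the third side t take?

44.00 < t < 53.04

By the triangle inequality, t must be less than 4.52 + 48.52 = 53.04 and greater than |4.52 − 48.52| = 44.00.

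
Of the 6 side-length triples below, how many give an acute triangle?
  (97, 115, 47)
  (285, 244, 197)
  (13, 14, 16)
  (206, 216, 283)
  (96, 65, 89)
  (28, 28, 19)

5

(97,115,47): 47²+97² = 11618 < 13225 = 115² → obtuse
(285,244,197): 197²+244² = 98345 > 81225 = 285² → acute
(13,14,16): 13²+14² = 365 > 256 = 16² → acute
(206,216,283): 206²+216² = 89092 > 80089 = 283² → acute
(96,65,89): 65²+89² = 12146 > 9216 = 96² → acute
(28,28,19): 19²+28² = 1145 > 784 = 28² → acute
5 of the 6 are acute.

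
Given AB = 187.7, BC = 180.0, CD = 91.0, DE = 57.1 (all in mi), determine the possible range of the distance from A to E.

0 ≤ AE ≤ 515.8 mi

The maximum is all hops collinear in one direction: 187.7 + 180.0 + 91.0 + 57.1 = 515.8.
The longest hop is 187.7; the others sum to 328.1. Since 187.7 ≤ 328.1, the path can fold back on itself completely, so the minimum distance is 0.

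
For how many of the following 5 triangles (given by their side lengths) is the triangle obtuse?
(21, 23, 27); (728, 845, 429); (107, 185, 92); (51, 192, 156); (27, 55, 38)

3

(21,23,27): 21²+23² = 970 > 729 = 27² → acute
(728,845,429): 429²+728² = 714025 = 845² → right
(107,185,92): 92²+107² = 19913 < 34225 = 185² → obtuse
(51,192,156): 51²+156² = 26937 < 36864 = 192² → obtuse
(27,55,38): 27²+38² = 2173 < 3025 = 55² → obtuse
3 of the 5 are obtuse.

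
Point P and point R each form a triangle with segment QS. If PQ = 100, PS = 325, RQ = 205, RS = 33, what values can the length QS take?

225 < QS < 238

From triangle PQS: |100 − 325| < QS < 100 + 325, i.e. 225 < QS < 425.
From triangle RQS: 172 < QS < 238.
Both must hold, so QS lies in the intersection.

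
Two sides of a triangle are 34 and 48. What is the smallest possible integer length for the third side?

The third side must be strictly greater than |34 − 48| = 14.
The smallest integer above 14 is 15.

15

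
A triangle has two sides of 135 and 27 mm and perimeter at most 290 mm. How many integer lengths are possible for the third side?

20

Triangle inequality: 108 < x < 162. Perimeter ≤ 290 gives x ≤ 290 − 135 − 27 = 128.
So 108 < x ≤ 128; integers 109 through 128: 20 values.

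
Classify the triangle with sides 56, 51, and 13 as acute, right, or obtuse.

Compare the square of the longest side to the sum of squares of the other two: 13² + 51² = 2770 < 3136 = 56².

obtuse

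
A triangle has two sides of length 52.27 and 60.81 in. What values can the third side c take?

By the triangle inequality, c must be less than 52.27 + 60.81 = 113.08 and greater than |52.27 − 60.81| = 8.54.

8.54 < c < 113.08 (in)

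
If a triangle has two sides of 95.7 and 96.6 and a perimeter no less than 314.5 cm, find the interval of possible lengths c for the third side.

122.2 ≤ c < 192.3

Triangle inequality alone gives 0.9 < c < 192.3.
The perimeter condition gives c ≥ 314.5 − 95.7 − 96.6 = 122.2.
Intersecting the two: 122.2 ≤ c < 192.3.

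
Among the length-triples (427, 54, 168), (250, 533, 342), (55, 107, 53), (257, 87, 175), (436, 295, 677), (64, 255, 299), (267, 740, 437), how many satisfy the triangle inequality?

5

(54,168,427): 54+168 ≤ 427 → not valid
(250,342,533): 250+342 > 533 → valid
(53,55,107): 53+55 > 107 → valid
(87,175,257): 87+175 > 257 → valid
(295,436,677): 295+436 > 677 → valid
(64,255,299): 64+255 > 299 → valid
(267,437,740): 267+437 ≤ 740 → not valid
5 of the 7 triples form a triangle.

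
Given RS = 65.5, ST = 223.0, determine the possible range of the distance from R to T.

By the triangle inequality, |65.5 − 223.0| ≤ RT ≤ 65.5 + 223.0.

157.5 ≤ RT ≤ 288.5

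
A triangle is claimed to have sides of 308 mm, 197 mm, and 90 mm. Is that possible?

No

The longest side is 308, but the other two sum to only 287.
287 < 308, so the triangle inequality fails.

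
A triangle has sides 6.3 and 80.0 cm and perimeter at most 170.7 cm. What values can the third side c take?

73.7 < c ≤ 84.4

Triangle inequality alone gives 73.7 < c < 86.3.
The perimeter condition gives c ≤ 170.7 − 6.3 − 80.0 = 84.4.
Intersecting the two: 73.7 < c ≤ 84.4.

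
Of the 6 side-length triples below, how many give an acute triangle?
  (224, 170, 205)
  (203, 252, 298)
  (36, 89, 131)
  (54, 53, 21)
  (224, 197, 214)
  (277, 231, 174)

5

(224,170,205): 170²+205² = 70925 > 50176 = 224² → acute
(203,252,298): 203²+252² = 104713 > 88804 = 298² → acute
(36,89,131): 36+89 ≤ 131, not a triangle
(54,53,21): 21²+53² = 3250 > 2916 = 54² → acute
(224,197,214): 197²+214² = 84605 > 50176 = 224² → acute
(277,231,174): 174²+231² = 83637 > 76729 = 277² → acute
5 of the 6 are acute.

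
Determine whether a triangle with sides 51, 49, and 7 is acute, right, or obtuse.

Compare the square of the longest side to the sum of squares of the other two: 7² + 49² = 2450 < 2601 = 51².

obtuse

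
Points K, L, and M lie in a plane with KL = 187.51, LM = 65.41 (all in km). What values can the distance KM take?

By the triangle inequality, |187.51 − 65.41| ≤ KM ≤ 187.51 + 65.41.

122.10 ≤ KM ≤ 252.92 km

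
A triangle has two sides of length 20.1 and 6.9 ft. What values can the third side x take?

By the triangle inequality, x must be less than 20.1 + 6.9 = 27.0 and greater than |20.1 − 6.9| = 13.2.

13.2 < x < 27.0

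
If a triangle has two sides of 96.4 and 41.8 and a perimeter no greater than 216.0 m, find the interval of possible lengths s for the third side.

Triangle inequality alone gives 54.6 < s < 138.2.
The perimeter condition gives s ≤ 216.0 − 96.4 − 41.8 = 77.8.
Intersecting the two: 54.6 < s ≤ 77.8.

54.6 < s ≤ 77.8 m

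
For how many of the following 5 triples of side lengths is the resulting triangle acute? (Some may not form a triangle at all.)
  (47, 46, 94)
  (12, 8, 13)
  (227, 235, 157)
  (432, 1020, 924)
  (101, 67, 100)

(47,46,94): 46+47 ≤ 94, not a triangle
(12,8,13): 8²+12² = 208 > 169 = 13² → acute
(227,235,157): 157²+227² = 76178 > 55225 = 235² → acute
(432,1020,924): 432²+924² = 1040400 = 1020² → right
(101,67,100): 67²+100² = 14489 > 10201 = 101² → acute
3 of the 5 are acute.

3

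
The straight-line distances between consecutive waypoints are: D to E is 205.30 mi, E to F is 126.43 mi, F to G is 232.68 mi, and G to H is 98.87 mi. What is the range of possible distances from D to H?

The maximum is all hops collinear in one direction: 205.30 + 126.43 + 232.68 + 98.87 = 663.28.
The longest hop is 232.68; the others sum to 430.60. Since 232.68 ≤ 430.60, the path can fold back on itself completely, so the minimum distance is 0.

0 ≤ DH ≤ 663.28 mi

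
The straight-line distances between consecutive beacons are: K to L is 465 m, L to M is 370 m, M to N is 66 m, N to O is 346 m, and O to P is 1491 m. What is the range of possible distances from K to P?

The maximum is all hops collinear in one direction: 465 + 370 + 66 + 346 + 1491 = 2738.
The longest hop is 1491; the others sum to 1247. Folding the others back against it leaves at least 1491 − 1247 = 244.

244 ≤ KP ≤ 2738 m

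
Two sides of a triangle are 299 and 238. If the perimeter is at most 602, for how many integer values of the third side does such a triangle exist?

4

Triangle inequality: 61 < x < 537. Perimeter ≤ 602 gives x ≤ 602 − 299 − 238 = 65.
So 61 < x ≤ 65; integers 62 through 65: 4 values.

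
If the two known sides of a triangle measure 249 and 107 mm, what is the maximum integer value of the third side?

355

The third side must be strictly less than 249 + 107 = 356.
The largest integer below 356 is 355.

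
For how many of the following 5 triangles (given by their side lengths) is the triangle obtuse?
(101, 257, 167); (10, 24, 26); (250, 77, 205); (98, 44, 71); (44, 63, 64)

3

(101,257,167): 101²+167² = 38090 < 66049 = 257² → obtuse
(10,24,26): 10²+24² = 676 = 26² → right
(250,77,205): 77²+205² = 47954 < 62500 = 250² → obtuse
(98,44,71): 44²+71² = 6977 < 9604 = 98² → obtuse
(44,63,64): 44²+63² = 5905 > 4096 = 64² → acute
3 of the 5 are obtuse.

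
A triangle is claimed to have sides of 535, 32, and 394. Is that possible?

The longest side is 535, but the other two sum to only 426.
426 < 535, so the triangle inequality fails.

No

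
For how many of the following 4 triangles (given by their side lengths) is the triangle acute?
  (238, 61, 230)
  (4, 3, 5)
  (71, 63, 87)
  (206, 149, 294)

1

(238,61,230): 61²+230² = 56621 < 56644 = 238² → obtuse
(4,3,5): 3²+4² = 25 = 5² → right
(71,63,87): 63²+71² = 9010 > 7569 = 87² → acute
(206,149,294): 149²+206² = 64637 < 86436 = 294² → obtuse
1 of the 4 is acute.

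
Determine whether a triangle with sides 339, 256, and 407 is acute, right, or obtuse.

acute

Compare the square of the longest side to the sum of squares of the other two: 256² + 339² = 180457 > 165649 = 407².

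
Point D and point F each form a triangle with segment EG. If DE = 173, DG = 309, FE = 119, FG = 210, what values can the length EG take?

136 < EG < 329

From triangle DEG: |173 − 309| < EG < 173 + 309, i.e. 136 < EG < 482.
From triangle FEG: 91 < EG < 329.
Both must hold, so EG lies in the intersection.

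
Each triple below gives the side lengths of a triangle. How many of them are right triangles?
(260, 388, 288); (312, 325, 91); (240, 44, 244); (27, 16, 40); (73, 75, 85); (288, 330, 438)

(260,388,288): 260²+288² = 150544 = 388² → right
(312,325,91): 91²+312² = 105625 = 325² → right
(240,44,244): 44²+240² = 59536 = 244² → right
(27,16,40): 16²+27² = 985 < 1600 = 40² → obtuse
(73,75,85): 73²+75² = 10954 > 7225 = 85² → acute
(288,330,438): 288²+330² = 191844 = 438² → right
4 of the 6 are right.

4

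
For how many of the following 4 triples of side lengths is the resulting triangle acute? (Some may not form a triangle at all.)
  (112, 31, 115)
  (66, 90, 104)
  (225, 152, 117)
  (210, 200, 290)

2

(112,31,115): 31²+112² = 13505 > 13225 = 115² → acute
(66,90,104): 66²+90² = 12456 > 10816 = 104² → acute
(225,152,117): 117²+152² = 36793 < 50625 = 225² → obtuse
(210,200,290): 200²+210² = 84100 = 290² → right
2 of the 4 are acute.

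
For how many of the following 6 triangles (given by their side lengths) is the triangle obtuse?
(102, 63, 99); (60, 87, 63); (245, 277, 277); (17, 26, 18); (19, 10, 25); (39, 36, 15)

2

(102,63,99): 63²+99² = 13770 > 10404 = 102² → acute
(60,87,63): 60²+63² = 7569 = 87² → right
(245,277,277): 245²+277² = 136754 > 76729 = 277² → acute
(17,26,18): 17²+18² = 613 < 676 = 26² → obtuse
(19,10,25): 10²+19² = 461 < 625 = 25² → obtuse
(39,36,15): 15²+36² = 1521 = 39² → right
2 of the 6 are obtuse.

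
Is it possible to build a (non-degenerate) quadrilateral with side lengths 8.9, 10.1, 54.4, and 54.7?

Yes

A quadrilateral exists iff every side is shorter than the sum of the others — equivalently, the longest side is less than the sum of the rest.
Longest side 54.7 < 73.4 (sum of the remaining 3), so yes.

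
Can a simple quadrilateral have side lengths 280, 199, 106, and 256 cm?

Yes

A quadrilateral exists iff every side is shorter than the sum of the others — equivalently, the longest side is less than the sum of the rest.
Longest side 280 < 561 (sum of the remaining 3), so yes.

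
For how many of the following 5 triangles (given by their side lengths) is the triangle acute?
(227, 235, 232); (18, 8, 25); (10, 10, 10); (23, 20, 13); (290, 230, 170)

3

(227,235,232): 227²+232² = 105353 > 55225 = 235² → acute
(18,8,25): 8²+18² = 388 < 625 = 25² → obtuse
(10,10,10): 10²+10² = 200 > 100 = 10² → acute
(23,20,13): 13²+20² = 569 > 529 = 23² → acute
(290,230,170): 170²+230² = 81800 < 84100 = 290² → obtuse
3 of the 5 are acute.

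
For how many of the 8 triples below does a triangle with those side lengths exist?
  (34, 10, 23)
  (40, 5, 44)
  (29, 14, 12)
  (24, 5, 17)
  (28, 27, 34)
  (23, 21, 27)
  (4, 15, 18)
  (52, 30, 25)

5

(10,23,34): 10+23 ≤ 34 → not valid
(5,40,44): 5+40 > 44 → valid
(12,14,29): 12+14 ≤ 29 → not valid
(5,17,24): 5+17 ≤ 24 → not valid
(27,28,34): 27+28 > 34 → valid
(21,23,27): 21+23 > 27 → valid
(4,15,18): 4+15 > 18 → valid
(25,30,52): 25+30 > 52 → valid
5 of the 8 triples form a triangle.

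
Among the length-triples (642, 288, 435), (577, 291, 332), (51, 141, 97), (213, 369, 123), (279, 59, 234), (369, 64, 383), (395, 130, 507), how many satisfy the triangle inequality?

6

(288,435,642): 288+435 > 642 → valid
(291,332,577): 291+332 > 577 → valid
(51,97,141): 51+97 > 141 → valid
(123,213,369): 123+213 ≤ 369 → not valid
(59,234,279): 59+234 > 279 → valid
(64,369,383): 64+369 > 383 → valid
(130,395,507): 130+395 > 507 → valid
6 of the 7 triples form a triangle.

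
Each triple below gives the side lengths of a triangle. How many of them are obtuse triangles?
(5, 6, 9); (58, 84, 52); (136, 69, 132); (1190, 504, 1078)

(5,6,9): 5²+6² = 61 < 81 = 9² → obtuse
(58,84,52): 52²+58² = 6068 < 7056 = 84² → obtuse
(136,69,132): 69²+132² = 22185 > 18496 = 136² → acute
(1190,504,1078): 504²+1078² = 1416100 = 1190² → right
2 of the 4 are obtuse.

2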